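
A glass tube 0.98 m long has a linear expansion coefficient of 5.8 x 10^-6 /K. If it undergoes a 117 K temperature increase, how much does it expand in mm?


Thermal expansion formula: dL = alpha * L0 * dT
  dL = (5.8 x 10^-6) * 0.98 * 117 = 0.00066503 m
Convert to mm: 0.00066503 * 1000 = 0.665 mm

0.665 mm


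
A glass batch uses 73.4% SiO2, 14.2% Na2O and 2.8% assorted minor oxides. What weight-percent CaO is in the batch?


Pieces sum to 100%:
  CaO = 100 - (SiO2 + Na2O + others)
  CaO = 100 - (73.4 + 14.2 + 2.8) = 9.6%

9.6%


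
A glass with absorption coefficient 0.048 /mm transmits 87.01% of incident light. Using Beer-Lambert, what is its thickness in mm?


Rearrange T = exp(-alpha * thickness):
  thickness = -ln(T) / alpha
  T = 87.01/100 = 0.8701
  ln(T) = -0.13915
  -ln(T) = 0.13915
  thickness = 0.13915 / 0.048 = 2.9 mm

2.9 mm


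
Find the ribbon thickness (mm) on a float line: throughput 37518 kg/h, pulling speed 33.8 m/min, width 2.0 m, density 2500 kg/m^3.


Ribbon cross-section from mass balance:
  Volume rate = throughput / density = 37518 / 2500 = 15.0072 m^3/h
  thickness = volume rate / (speed * 60 * width), i.e.
  thickness = throughput / (60 * speed * width * density) * 1000
  thickness = 37518 / (60 * 33.8 * 2.0 * 2500) * 1000 = 3.7 mm

3.7 mm


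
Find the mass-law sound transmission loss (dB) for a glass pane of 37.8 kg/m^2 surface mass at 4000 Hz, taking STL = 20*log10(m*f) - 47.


Mass law: STL = 20 * log10(m * f) - 47
  m * f = 37.8 * 4000 = 151200
  log10(151200) = 5.17955
  STL = 20 * 5.17955 - 47 = 103.591 - 47 = 56.6 dB

56.6 dB


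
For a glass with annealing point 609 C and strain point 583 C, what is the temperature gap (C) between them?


Gap = T_anneal - T_strain:
  gap = 609 - 583 = 26 C

26 C


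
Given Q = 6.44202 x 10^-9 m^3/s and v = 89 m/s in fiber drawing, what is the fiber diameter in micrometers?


Cross-sectional area from continuity:
  A = Q / v = 6.44202 x 10^-9 / 89 = 7.238225 x 10^-11 m^2
Diameter from circular cross-section:
  d = sqrt(4A / pi) * 10^6 (m -> um)
  d = sqrt(4 * 7.238225 x 10^-11 / pi) * 10^6 = 9.6 um

9.6 um


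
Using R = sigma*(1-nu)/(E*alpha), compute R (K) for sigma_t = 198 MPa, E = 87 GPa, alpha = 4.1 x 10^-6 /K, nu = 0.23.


Thermal shock resistance: R = sigma * (1 - nu) / (E * alpha)
  Numerator = 198 * (1 - 0.23) = 152.46
  Denominator = 87 * 1000 * (4.1 x 10^-6) = 0.3567
  R = 152.46 / 0.3567 = 427.4 K

427.4 K


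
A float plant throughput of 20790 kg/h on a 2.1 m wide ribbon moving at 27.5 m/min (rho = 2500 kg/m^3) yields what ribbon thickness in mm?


Ribbon cross-section from mass balance:
  Volume rate = throughput / density = 20790 / 2500 = 8.316 m^3/h
  thickness = volume rate / (speed * 60 * width), i.e.
  thickness = throughput / (60 * speed * width * density) * 1000
  thickness = 20790 / (60 * 27.5 * 2.1 * 2500) * 1000 = 2.4 mm

2.4 mm


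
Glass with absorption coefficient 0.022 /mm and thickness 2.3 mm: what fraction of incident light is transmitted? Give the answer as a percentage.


Beer-Lambert law: T = exp(-alpha * thickness)
  exponent = -0.022 * 2.3 = -0.0506
  T = exp(-0.0506) = 0.9507
  Percentage = 0.9507 * 100 = 95.07%

95.07%


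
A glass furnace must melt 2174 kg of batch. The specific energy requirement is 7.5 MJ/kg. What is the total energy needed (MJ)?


Total energy = mass * specific energy
  E = 2174 * 7.5 = 16305 MJ

16305 MJ


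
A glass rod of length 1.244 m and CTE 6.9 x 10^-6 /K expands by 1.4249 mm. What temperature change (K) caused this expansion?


Rearrange dL = alpha * L0 * dT for dT:
  dT = dL / (alpha * L0)
  dL (m) = 1.4249 / 1000 = 0.0014249
  dT = 0.0014249 / ((6.9 x 10^-6) * 1.244) = 166.0 K

166.0 K


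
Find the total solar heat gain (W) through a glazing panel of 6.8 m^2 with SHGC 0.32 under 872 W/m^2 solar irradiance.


Solar heat gain: Q = Area * SHGC * Irradiance
  Q = 6.8 * 0.32 * 872 = 1897.5 W

1897.5 W


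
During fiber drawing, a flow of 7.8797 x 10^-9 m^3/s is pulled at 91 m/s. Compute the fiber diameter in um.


Cross-sectional area from continuity:
  A = Q / v = 7.8797 x 10^-9 / 91 = 8.659011 x 10^-11 m^2
Diameter from circular cross-section:
  d = sqrt(4A / pi) * 10^6 (m -> um)
  d = sqrt(4 * 8.659011 x 10^-11 / pi) * 10^6 = 10.5 um

10.5 um


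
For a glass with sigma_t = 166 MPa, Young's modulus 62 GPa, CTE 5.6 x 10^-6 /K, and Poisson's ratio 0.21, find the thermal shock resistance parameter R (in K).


Thermal shock resistance: R = sigma * (1 - nu) / (E * alpha)
  Numerator = 166 * (1 - 0.21) = 131.14
  Denominator = 62 * 1000 * (5.6 x 10^-6) = 0.3472
  R = 131.14 / 0.3472 = 377.7 K

377.7 K


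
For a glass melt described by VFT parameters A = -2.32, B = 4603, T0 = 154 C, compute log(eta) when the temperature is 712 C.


VFT equation: log(eta) = A + B / (T - T0)
  T - T0 = 712 - 154 = 558
  B / (T - T0) = 4603 / 558 = 8.249
  log(eta) = -2.32 + 8.249 = 5.929

5.929


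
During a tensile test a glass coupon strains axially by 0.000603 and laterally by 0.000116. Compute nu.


Poisson's ratio: nu = lateral strain / axial strain
  nu = 0.000116 / 0.000603 = 0.1924

0.1924


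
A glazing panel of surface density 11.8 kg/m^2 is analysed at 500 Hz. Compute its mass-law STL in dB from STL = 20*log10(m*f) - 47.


Mass law: STL = 20 * log10(m * f) - 47
  m * f = 11.8 * 500 = 5900
  log10(5900) = 3.77085
  STL = 20 * 3.77085 - 47 = 75.417 - 47 = 28.4 dB

28.4 dB


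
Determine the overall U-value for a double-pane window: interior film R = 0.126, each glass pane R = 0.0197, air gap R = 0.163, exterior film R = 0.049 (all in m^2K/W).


Total thermal resistance (series):
  R_total = R_in + R_glass + R_air + R_glass + R_out
  R_total = 0.126 + 0.0197 + 0.163 + 0.0197 + 0.049 = 0.3774 m^2K/W
U-value = 1 / R_total = 1 / 0.3774 = 2.65 W/m^2K

2.65 W/m^2K


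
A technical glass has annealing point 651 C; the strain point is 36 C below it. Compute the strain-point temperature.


Strain point = annealing point - difference:
  T_strain = 651 - 36 = 615 C

615 C


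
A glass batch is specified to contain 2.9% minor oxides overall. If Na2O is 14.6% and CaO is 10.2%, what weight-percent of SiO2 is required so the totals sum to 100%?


Known pieces sum to 100%:
  SiO2 = 100 - (others + Na2O + CaO)
  SiO2 = 100 - (2.9 + 14.6 + 10.2) = 72.3%

72.3%


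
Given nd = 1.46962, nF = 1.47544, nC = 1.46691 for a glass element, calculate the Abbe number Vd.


Abbe number formula: Vd = (nd - 1) / (nF - nC)
  nd - 1 = 1.46962 - 1 = 0.46962
  nF - nC = 1.47544 - 1.46691 = 0.00853
  Vd = 0.46962 / 0.00853 = 55.06

55.06


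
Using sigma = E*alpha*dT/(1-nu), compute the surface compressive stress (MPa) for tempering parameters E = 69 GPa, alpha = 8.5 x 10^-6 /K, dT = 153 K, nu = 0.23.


Tempering stress: sigma = E * alpha * dT / (1 - nu)
  E (MPa) = 69 * 1000 = 69000
  Numerator = 69000 * (8.5 x 10^-6) * 153 = 89.7345
  Denominator = 1 - 0.23 = 0.77
  sigma = 89.7345 / 0.77 = 116.5 MPa

116.5 MPa


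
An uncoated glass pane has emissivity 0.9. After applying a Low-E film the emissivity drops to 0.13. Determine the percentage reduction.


Percentage reduction = (1 - coated/uncoated) * 100
  Ratio = 0.13 / 0.9 = 0.1444
  Reduction = (1 - 0.1444) * 100 = 85.6%

85.6%


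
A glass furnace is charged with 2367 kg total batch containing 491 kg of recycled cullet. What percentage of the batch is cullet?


Cullet ratio = (cullet mass / total batch mass) * 100
  Ratio = 491 / 2367 * 100 = 20.74%

20.74%


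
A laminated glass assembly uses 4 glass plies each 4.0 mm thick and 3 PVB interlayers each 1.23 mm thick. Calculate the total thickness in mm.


Total thickness = glass contribution + PVB contribution
  Glass: 4 * 4.0 = 16.0 mm
  PVB: 3 * 1.23 = 3.69 mm
  Total = 16.0 + 3.69 = 19.69 mm

19.69 mm


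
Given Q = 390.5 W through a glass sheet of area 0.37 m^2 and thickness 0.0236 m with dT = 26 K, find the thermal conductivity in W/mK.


Fourier's law rearranged: k = Q * t / (A * dT)
  Numerator = 390.5 * 0.0236 = 9.2158
  Denominator = 0.37 * 26 = 9.62
  k = 9.2158 / 9.62 = 0.958 W/mK

0.958 W/mK


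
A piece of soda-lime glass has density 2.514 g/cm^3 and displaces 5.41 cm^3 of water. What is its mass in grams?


Rearrange rho = m / V:
  m = rho * V
  m = 2.514 * 5.41 = 13.601 g

13.601 g


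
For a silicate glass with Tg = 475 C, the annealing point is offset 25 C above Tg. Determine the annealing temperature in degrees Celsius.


The annealing temperature is Tg plus the offset:
  T_anneal = 475 + 25 = 500 C

500 C


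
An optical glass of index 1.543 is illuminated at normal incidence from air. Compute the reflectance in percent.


Fresnel reflectance at normal incidence:
  R = ((n - 1)/(n + 1))^2
  (n - 1)/(n + 1) = (1.543 - 1)/(1.543 + 1) = 0.213527
  R = 0.213527^2 = 0.0455938
  R(%) = 0.0455938 * 100 = 4.559%

4.559%


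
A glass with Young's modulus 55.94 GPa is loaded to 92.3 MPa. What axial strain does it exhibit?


Rearrange E = sigma / epsilon:
  epsilon = sigma / E
  E (MPa) = 55.94 * 1000 = 55940
  epsilon = 92.3 / 55940 = 0.00165

0.00165


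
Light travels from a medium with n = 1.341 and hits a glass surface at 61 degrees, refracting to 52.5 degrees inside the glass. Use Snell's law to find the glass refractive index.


Apply Snell's law: n1 * sin(theta1) = n2 * sin(theta2)
  n2 = n1 * sin(theta1) / sin(theta2)
  sin(61) = 0.87462
  sin(52.5) = 0.793353
  n2 = 1.341 * 0.87462 / 0.793353 = 1.4784

1.4784


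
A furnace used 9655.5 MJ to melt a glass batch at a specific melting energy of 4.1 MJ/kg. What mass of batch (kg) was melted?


Rearrange E = m * s for m:
  m = E / s
  m = 9655.5 / 4.1 = 2355.0 kg

2355.0 kg


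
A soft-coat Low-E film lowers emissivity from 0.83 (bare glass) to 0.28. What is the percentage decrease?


Percentage reduction = (1 - coated/uncoated) * 100
  Ratio = 0.28 / 0.83 = 0.3373
  Reduction = (1 - 0.3373) * 100 = 66.3%

66.3%


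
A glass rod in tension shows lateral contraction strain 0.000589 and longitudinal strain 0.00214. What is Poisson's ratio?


Poisson's ratio: nu = lateral strain / axial strain
  nu = 0.000589 / 0.00214 = 0.2752

0.2752


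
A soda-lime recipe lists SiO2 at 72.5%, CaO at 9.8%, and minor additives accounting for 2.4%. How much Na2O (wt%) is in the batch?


Pieces sum to 100%:
  Na2O = 100 - (SiO2 + CaO + others)
  Na2O = 100 - (72.5 + 9.8 + 2.4) = 15.3%

15.3%


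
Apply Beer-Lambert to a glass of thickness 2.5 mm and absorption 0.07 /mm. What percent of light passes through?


Beer-Lambert law: T = exp(-alpha * thickness)
  exponent = -0.07 * 2.5 = -0.175
  T = exp(-0.175) = 0.8395
  Percentage = 0.8395 * 100 = 83.95%

83.95%


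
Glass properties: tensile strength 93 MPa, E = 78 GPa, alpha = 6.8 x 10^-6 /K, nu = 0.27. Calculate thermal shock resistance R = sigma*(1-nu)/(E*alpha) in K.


Thermal shock resistance: R = sigma * (1 - nu) / (E * alpha)
  Numerator = 93 * (1 - 0.27) = 67.89
  Denominator = 78 * 1000 * (6.8 x 10^-6) = 0.5304
  R = 67.89 / 0.5304 = 128.0 K

128.0 K


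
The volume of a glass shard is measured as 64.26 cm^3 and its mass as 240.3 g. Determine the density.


Use the definition of density:
  rho = mass / volume
  rho = 240.3 / 64.26 = 3.739 g/cm^3

3.739 g/cm^3


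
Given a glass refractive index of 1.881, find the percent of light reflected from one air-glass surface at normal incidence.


Fresnel reflectance at normal incidence:
  R = ((n - 1)/(n + 1))^2
  (n - 1)/(n + 1) = (1.881 - 1)/(1.881 + 1) = 0.305797
  R = 0.305797^2 = 0.0935118
  R(%) = 0.0935118 * 100 = 9.351%

9.351%


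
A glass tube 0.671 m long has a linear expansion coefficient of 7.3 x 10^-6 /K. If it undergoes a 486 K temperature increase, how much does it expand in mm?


Thermal expansion formula: dL = alpha * L0 * dT
  dL = (7.3 x 10^-6) * 0.671 * 486 = 0.00238057 m
Convert to mm: 0.00238057 * 1000 = 2.3806 mm

2.3806 mm


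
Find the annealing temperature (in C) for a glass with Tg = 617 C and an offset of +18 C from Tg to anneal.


The annealing temperature is Tg plus the offset:
  T_anneal = 617 + 18 = 635 C

635 C


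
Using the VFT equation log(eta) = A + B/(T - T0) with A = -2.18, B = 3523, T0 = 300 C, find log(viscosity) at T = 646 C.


VFT equation: log(eta) = A + B / (T - T0)
  T - T0 = 646 - 300 = 346
  B / (T - T0) = 3523 / 346 = 10.182
  log(eta) = -2.18 + 10.182 = 8.002

8.002


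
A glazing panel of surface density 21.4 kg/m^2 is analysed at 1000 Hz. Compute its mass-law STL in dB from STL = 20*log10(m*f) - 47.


Mass law: STL = 20 * log10(m * f) - 47
  m * f = 21.4 * 1000 = 21400
  log10(21400) = 4.33041
  STL = 20 * 4.33041 - 47 = 86.6082 - 47 = 39.6 dB

39.6 dB


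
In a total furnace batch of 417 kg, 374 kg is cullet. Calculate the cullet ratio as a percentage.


Cullet ratio = (cullet mass / total batch mass) * 100
  Ratio = 374 / 417 * 100 = 89.69%

89.69%


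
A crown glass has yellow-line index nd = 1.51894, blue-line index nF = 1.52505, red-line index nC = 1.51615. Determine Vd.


Abbe number formula: Vd = (nd - 1) / (nF - nC)
  nd - 1 = 1.51894 - 1 = 0.51894
  nF - nC = 1.52505 - 1.51615 = 0.0089
  Vd = 0.51894 / 0.0089 = 58.31

58.31


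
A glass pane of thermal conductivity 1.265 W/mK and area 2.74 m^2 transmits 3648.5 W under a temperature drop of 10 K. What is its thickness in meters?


Fourier's law: t = k * A * dT / Q
  t = 1.265 * 2.74 * 10 / 3648.5
  t = 34.661 / 3648.5 = 0.0095 m

0.0095 m


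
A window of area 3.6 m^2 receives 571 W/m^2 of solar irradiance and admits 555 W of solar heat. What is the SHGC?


Rearrange Q = Area * SHGC * Irradiance:
  SHGC = Q / (Area * Irradiance)
  SHGC = 555 / (3.6 * 571) = 0.27

0.27


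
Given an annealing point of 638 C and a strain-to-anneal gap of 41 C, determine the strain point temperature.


Strain point = annealing point - difference:
  T_strain = 638 - 41 = 597 C

597 C


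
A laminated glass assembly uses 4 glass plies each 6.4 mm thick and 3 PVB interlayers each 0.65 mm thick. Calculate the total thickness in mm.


Total thickness = glass contribution + PVB contribution
  Glass: 4 * 6.4 = 25.6 mm
  PVB: 3 * 0.65 = 1.95 mm
  Total = 25.6 + 1.95 = 27.55 mm

27.55 mm


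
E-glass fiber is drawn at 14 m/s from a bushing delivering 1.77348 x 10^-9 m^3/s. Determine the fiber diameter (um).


Cross-sectional area from continuity:
  A = Q / v = 1.77348 x 10^-9 / 14 = 1.266771 x 10^-10 m^2
Diameter from circular cross-section:
  d = sqrt(4A / pi) * 10^6 (m -> um)
  d = sqrt(4 * 1.266771 x 10^-10 / pi) * 10^6 = 12.7 um

12.7 um


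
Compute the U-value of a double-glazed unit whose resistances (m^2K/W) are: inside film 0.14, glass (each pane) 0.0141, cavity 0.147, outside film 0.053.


Total thermal resistance (series):
  R_total = R_in + R_glass + R_air + R_glass + R_out
  R_total = 0.14 + 0.0141 + 0.147 + 0.0141 + 0.053 = 0.3682 m^2K/W
U-value = 1 / R_total = 1 / 0.3682 = 2.716 W/m^2K

2.716 W/m^2K


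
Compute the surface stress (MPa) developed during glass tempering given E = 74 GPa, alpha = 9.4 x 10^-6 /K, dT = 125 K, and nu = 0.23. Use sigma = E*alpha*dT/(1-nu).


Tempering stress: sigma = E * alpha * dT / (1 - nu)
  E (MPa) = 74 * 1000 = 74000
  Numerator = 74000 * (9.4 x 10^-6) * 125 = 86.95
  Denominator = 1 - 0.23 = 0.77
  sigma = 86.95 / 0.77 = 112.9 MPa

112.9 MPa


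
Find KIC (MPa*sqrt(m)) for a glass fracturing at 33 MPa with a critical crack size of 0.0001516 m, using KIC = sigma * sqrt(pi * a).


Fracture toughness: KIC = sigma * sqrt(pi * a)
  pi * a = pi * 0.0001516 = 0.000476265
  sqrt(pi * a) = 0.021823
  KIC = 33 * 0.021823 = 0.72 MPa*sqrt(m)

0.72 MPa*sqrt(m)


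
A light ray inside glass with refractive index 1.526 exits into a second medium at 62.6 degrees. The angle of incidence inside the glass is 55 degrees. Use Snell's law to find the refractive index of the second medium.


Apply Snell's law: n1 * sin(theta1) = n2 * sin(theta2)
  n2 = n1 * sin(theta1) / sin(theta2)
  sin(55) = 0.819152
  sin(62.6) = 0.887815
  n2 = 1.526 * 0.819152 / 0.887815 = 1.408

1.408


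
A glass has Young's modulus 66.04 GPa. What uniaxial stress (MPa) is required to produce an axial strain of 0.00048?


Rearrange E = sigma / epsilon:
  sigma = E * epsilon
  E (MPa) = 66.04 * 1000 = 66040
  sigma = 66040 * 0.00048 = 31.7 MPa

31.7 MPa


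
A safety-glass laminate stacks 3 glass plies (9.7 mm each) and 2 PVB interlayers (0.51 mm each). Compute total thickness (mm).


Total thickness = glass contribution + PVB contribution
  Glass: 3 * 9.7 = 29.1 mm
  PVB: 2 * 0.51 = 1.02 mm
  Total = 29.1 + 1.02 = 30.12 mm

30.12 mm


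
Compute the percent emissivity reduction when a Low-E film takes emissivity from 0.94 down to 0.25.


Percentage reduction = (1 - coated/uncoated) * 100
  Ratio = 0.25 / 0.94 = 0.266
  Reduction = (1 - 0.266) * 100 = 73.4%

73.4%


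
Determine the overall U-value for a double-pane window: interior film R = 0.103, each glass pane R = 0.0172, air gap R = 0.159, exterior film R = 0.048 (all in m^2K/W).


Total thermal resistance (series):
  R_total = R_in + R_glass + R_air + R_glass + R_out
  R_total = 0.103 + 0.0172 + 0.159 + 0.0172 + 0.048 = 0.3444 m^2K/W
U-value = 1 / R_total = 1 / 0.3444 = 2.904 W/m^2K

2.904 W/m^2K


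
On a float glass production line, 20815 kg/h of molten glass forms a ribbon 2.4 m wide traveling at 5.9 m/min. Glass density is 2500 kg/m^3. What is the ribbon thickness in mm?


Ribbon cross-section from mass balance:
  Volume rate = throughput / density = 20815 / 2500 = 8.326 m^3/h
  thickness = volume rate / (speed * 60 * width), i.e.
  thickness = throughput / (60 * speed * width * density) * 1000
  thickness = 20815 / (60 * 5.9 * 2.4 * 2500) * 1000 = 9.8 mm

9.8 mm


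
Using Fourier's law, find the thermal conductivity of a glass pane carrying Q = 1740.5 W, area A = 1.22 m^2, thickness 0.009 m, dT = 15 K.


Fourier's law rearranged: k = Q * t / (A * dT)
  Numerator = 1740.5 * 0.009 = 15.6645
  Denominator = 1.22 * 15 = 18.3
  k = 15.6645 / 18.3 = 0.856 W/mK

0.856 W/mK


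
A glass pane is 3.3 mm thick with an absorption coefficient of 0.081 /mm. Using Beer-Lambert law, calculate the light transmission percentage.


Beer-Lambert law: T = exp(-alpha * thickness)
  exponent = -0.081 * 3.3 = -0.2673
  T = exp(-0.2673) = 0.7654
  Percentage = 0.7654 * 100 = 76.54%

76.54%


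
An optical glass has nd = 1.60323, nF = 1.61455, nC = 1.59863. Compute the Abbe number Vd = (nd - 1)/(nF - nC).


Abbe number formula: Vd = (nd - 1) / (nF - nC)
  nd - 1 = 1.60323 - 1 = 0.60323
  nF - nC = 1.61455 - 1.59863 = 0.01592
  Vd = 0.60323 / 0.01592 = 37.89

37.89


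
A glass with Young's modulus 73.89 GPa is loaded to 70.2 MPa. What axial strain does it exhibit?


Rearrange E = sigma / epsilon:
  epsilon = sigma / E
  E (MPa) = 73.89 * 1000 = 73890
  epsilon = 70.2 / 73890 = 0.00095

0.00095


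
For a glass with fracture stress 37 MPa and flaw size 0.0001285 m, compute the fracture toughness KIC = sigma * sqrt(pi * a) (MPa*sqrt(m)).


Fracture toughness: KIC = sigma * sqrt(pi * a)
  pi * a = pi * 0.0001285 = 0.000403695
  sqrt(pi * a) = 0.020092
  KIC = 37 * 0.020092 = 0.743 MPa*sqrt(m)

0.743 MPa*sqrt(m)


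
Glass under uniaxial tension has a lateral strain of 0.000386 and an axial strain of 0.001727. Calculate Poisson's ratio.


Poisson's ratio: nu = lateral strain / axial strain
  nu = 0.000386 / 0.001727 = 0.2235

0.2235


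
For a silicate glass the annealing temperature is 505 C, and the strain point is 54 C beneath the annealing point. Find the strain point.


Strain point = annealing point - difference:
  T_strain = 505 - 54 = 451 C

451 C


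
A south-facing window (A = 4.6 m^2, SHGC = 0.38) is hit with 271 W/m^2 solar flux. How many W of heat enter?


Solar heat gain: Q = Area * SHGC * Irradiance
  Q = 4.6 * 0.38 * 271 = 473.7 W

473.7 W


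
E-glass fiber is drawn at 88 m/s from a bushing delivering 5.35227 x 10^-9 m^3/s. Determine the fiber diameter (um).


Cross-sectional area from continuity:
  A = Q / v = 5.35227 x 10^-9 / 88 = 6.082125 x 10^-11 m^2
Diameter from circular cross-section:
  d = sqrt(4A / pi) * 10^6 (m -> um)
  d = sqrt(4 * 6.082125 x 10^-11 / pi) * 10^6 = 8.8 um

8.8 um


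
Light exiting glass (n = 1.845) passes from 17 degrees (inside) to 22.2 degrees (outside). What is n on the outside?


Apply Snell's law: n1 * sin(theta1) = n2 * sin(theta2)
  n2 = n1 * sin(theta1) / sin(theta2)
  sin(17) = 0.292372
  sin(22.2) = 0.377841
  n2 = 1.845 * 0.292372 / 0.377841 = 1.4277

1.4277


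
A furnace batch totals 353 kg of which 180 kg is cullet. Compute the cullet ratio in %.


Cullet ratio = (cullet mass / total batch mass) * 100
  Ratio = 180 / 353 * 100 = 50.99%

50.99%


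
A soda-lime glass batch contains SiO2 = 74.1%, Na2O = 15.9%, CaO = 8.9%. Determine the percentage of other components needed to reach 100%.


Sum the three major oxides:
  SiO2 + Na2O + CaO = 74.1 + 15.9 + 8.9 = 98.9%
Subtract from 100%:
  Others = 100 - 98.9 = 1.1%

1.1%


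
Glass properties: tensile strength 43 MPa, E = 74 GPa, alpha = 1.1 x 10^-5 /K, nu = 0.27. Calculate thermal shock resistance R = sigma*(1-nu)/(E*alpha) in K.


Thermal shock resistance: R = sigma * (1 - nu) / (E * alpha)
  Numerator = 43 * (1 - 0.27) = 31.39
  Denominator = 74 * 1000 * (1.1 x 10^-5) = 0.814
  R = 31.39 / 0.814 = 38.6 K

38.6 K


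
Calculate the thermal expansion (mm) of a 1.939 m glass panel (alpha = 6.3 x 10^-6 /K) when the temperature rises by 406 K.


Thermal expansion formula: dL = alpha * L0 * dT
  dL = (6.3 x 10^-6) * 1.939 * 406 = 0.00495957 m
Convert to mm: 0.00495957 * 1000 = 4.9596 mm

4.9596 mm


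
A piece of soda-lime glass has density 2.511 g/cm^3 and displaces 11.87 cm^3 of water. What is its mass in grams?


Rearrange rho = m / V:
  m = rho * V
  m = 2.511 * 11.87 = 29.806 g

29.806 g


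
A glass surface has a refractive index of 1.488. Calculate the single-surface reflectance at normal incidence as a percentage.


Fresnel reflectance at normal incidence:
  R = ((n - 1)/(n + 1))^2
  (n - 1)/(n + 1) = (1.488 - 1)/(1.488 + 1) = 0.196141
  R = 0.196141^2 = 0.0384713
  R(%) = 0.0384713 * 100 = 3.847%

3.847%


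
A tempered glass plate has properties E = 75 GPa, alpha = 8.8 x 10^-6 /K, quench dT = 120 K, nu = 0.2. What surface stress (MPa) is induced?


Tempering stress: sigma = E * alpha * dT / (1 - nu)
  E (MPa) = 75 * 1000 = 75000
  Numerator = 75000 * (8.8 x 10^-6) * 120 = 79.2
  Denominator = 1 - 0.2 = 0.8
  sigma = 79.2 / 0.8 = 99.0 MPa

99.0 MPa


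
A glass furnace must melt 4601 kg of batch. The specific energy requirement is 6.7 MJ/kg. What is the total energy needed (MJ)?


Total energy = mass * specific energy
  E = 4601 * 6.7 = 30826.7 MJ

30826.7 MJ


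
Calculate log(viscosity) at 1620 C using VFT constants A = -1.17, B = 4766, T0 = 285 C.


VFT equation: log(eta) = A + B / (T - T0)
  T - T0 = 1620 - 285 = 1335
  B / (T - T0) = 4766 / 1335 = 3.57
  log(eta) = -1.17 + 3.57 = 2.4

2.4


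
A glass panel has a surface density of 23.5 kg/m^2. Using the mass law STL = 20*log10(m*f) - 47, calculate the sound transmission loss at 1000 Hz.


Mass law: STL = 20 * log10(m * f) - 47
  m * f = 23.5 * 1000 = 23500
  log10(23500) = 4.37107
  STL = 20 * 4.37107 - 47 = 87.4214 - 47 = 40.4 dB

40.4 dB


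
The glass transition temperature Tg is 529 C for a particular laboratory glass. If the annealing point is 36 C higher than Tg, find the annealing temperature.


The annealing temperature is Tg plus the offset:
  T_anneal = 529 + 36 = 565 C

565 C


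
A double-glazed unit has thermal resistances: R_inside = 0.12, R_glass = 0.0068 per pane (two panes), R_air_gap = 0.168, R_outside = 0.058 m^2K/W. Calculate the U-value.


Total thermal resistance (series):
  R_total = R_in + R_glass + R_air + R_glass + R_out
  R_total = 0.12 + 0.0068 + 0.168 + 0.0068 + 0.058 = 0.3596 m^2K/W
U-value = 1 / R_total = 1 / 0.3596 = 2.781 W/m^2K

2.781 W/m^2K


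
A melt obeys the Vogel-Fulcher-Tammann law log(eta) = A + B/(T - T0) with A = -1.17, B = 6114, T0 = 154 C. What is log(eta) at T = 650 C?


VFT equation: log(eta) = A + B / (T - T0)
  T - T0 = 650 - 154 = 496
  B / (T - T0) = 6114 / 496 = 12.327
  log(eta) = -1.17 + 12.327 = 11.157

11.157


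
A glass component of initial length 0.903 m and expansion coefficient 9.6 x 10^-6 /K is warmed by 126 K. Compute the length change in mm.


Thermal expansion formula: dL = alpha * L0 * dT
  dL = (9.6 x 10^-6) * 0.903 * 126 = 0.00109227 m
Convert to mm: 0.00109227 * 1000 = 1.0923 mm

1.0923 mm


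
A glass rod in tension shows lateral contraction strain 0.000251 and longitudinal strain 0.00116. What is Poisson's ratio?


Poisson's ratio: nu = lateral strain / axial strain
  nu = 0.000251 / 0.00116 = 0.2164

0.2164


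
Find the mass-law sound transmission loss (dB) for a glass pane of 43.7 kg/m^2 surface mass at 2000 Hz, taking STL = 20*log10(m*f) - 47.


Mass law: STL = 20 * log10(m * f) - 47
  m * f = 43.7 * 2000 = 87400
  log10(87400) = 4.94151
  STL = 20 * 4.94151 - 47 = 98.8302 - 47 = 51.8 dB

51.8 dB


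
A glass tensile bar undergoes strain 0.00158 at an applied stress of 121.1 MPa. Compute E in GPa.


Young's modulus: E = stress / strain
  E = 121.1 MPa / 0.00158 = 76645.57 MPa
Convert to GPa: 76645.57 / 1000 = 76.65 GPa

76.65 GPa


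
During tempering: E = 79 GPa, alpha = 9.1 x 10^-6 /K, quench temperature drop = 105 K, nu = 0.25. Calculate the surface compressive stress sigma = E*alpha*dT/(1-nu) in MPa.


Tempering stress: sigma = E * alpha * dT / (1 - nu)
  E (MPa) = 79 * 1000 = 79000
  Numerator = 79000 * (9.1 x 10^-6) * 105 = 75.4845
  Denominator = 1 - 0.25 = 0.75
  sigma = 75.4845 / 0.75 = 100.6 MPa

100.6 MPa


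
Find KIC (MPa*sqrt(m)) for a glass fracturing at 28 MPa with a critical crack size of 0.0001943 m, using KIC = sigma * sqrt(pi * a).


Fracture toughness: KIC = sigma * sqrt(pi * a)
  pi * a = pi * 0.0001943 = 0.000610411
  sqrt(pi * a) = 0.024706
  KIC = 28 * 0.024706 = 0.692 MPa*sqrt(m)

0.692 MPa*sqrt(m)


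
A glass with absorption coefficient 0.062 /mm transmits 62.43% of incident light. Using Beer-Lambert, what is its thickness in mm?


Rearrange T = exp(-alpha * thickness):
  thickness = -ln(T) / alpha
  T = 62.43/100 = 0.6243
  ln(T) = -0.47112
  -ln(T) = 0.47112
  thickness = 0.47112 / 0.062 = 7.6 mm

7.6 mm


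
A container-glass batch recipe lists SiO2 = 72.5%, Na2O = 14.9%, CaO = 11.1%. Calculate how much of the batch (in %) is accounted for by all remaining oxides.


Sum the three major oxides:
  SiO2 + Na2O + CaO = 72.5 + 14.9 + 11.1 = 98.5%
Subtract from 100%:
  Others = 100 - 98.5 = 1.5%

1.5%


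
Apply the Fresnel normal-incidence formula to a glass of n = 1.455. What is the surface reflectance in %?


Fresnel reflectance at normal incidence:
  R = ((n - 1)/(n + 1))^2
  (n - 1)/(n + 1) = (1.455 - 1)/(1.455 + 1) = 0.185336
  R = 0.185336^2 = 0.0343494
  R(%) = 0.0343494 * 100 = 3.435%

3.435%


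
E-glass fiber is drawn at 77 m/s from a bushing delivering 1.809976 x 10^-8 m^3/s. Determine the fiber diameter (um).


Cross-sectional area from continuity:
  A = Q / v = 1.809976 x 10^-8 / 77 = 2.350618 x 10^-10 m^2
Diameter from circular cross-section:
  d = sqrt(4A / pi) * 10^6 (m -> um)
  d = sqrt(4 * 2.350618 x 10^-10 / pi) * 10^6 = 17.3 um

17.3 um


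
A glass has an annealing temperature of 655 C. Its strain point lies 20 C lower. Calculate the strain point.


Strain point = annealing point - difference:
  T_strain = 655 - 20 = 635 C

635 C


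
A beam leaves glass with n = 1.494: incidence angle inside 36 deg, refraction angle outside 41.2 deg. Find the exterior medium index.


Apply Snell's law: n1 * sin(theta1) = n2 * sin(theta2)
  n2 = n1 * sin(theta1) / sin(theta2)
  sin(36) = 0.587785
  sin(41.2) = 0.658689
  n2 = 1.494 * 0.587785 / 0.658689 = 1.3332

1.3332


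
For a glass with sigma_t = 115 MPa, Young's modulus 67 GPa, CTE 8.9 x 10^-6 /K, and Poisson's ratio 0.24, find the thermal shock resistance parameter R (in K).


Thermal shock resistance: R = sigma * (1 - nu) / (E * alpha)
  Numerator = 115 * (1 - 0.24) = 87.4
  Denominator = 67 * 1000 * (8.9 x 10^-6) = 0.5963
  R = 87.4 / 0.5963 = 146.6 K

146.6 K


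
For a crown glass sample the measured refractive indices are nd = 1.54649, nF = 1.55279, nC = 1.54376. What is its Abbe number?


Abbe number formula: Vd = (nd - 1) / (nF - nC)
  nd - 1 = 1.54649 - 1 = 0.54649
  nF - nC = 1.55279 - 1.54376 = 0.00903
  Vd = 0.54649 / 0.00903 = 60.52

60.52


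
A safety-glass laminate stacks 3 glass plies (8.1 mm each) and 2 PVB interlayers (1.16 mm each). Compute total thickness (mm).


Total thickness = glass contribution + PVB contribution
  Glass: 3 * 8.1 = 24.3 mm
  PVB: 2 * 1.16 = 2.32 mm
  Total = 24.3 + 2.32 = 26.62 mm

26.62 mm


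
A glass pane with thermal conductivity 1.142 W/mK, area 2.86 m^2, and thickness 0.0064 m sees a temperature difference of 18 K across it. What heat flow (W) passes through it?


Fourier's law: Q = k * A * dT / t
  Q = 1.142 * 2.86 * 18 / 0.0064
  Q = 58.79016 / 0.0064 = 9186 W

9186 W


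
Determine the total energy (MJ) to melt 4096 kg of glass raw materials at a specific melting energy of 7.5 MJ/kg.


Total energy = mass * specific energy
  E = 4096 * 7.5 = 30720 MJ

30720 MJ


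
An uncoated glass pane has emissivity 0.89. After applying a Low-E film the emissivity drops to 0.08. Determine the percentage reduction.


Percentage reduction = (1 - coated/uncoated) * 100
  Ratio = 0.08 / 0.89 = 0.0899
  Reduction = (1 - 0.0899) * 100 = 91.0%

91.0%


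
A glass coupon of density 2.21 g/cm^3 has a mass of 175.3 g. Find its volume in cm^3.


Rearrange rho = m / V:
  V = m / rho
  V = 175.3 / 2.21 = 79.321 cm^3

79.321 cm^3


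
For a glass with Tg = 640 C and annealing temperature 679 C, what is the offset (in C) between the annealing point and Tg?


Offset = T_anneal - Tg:
  offset = 679 - 640 = 39 C

39 C


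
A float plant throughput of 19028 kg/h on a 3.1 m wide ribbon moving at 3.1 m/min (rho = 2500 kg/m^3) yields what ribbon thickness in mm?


Ribbon cross-section from mass balance:
  Volume rate = throughput / density = 19028 / 2500 = 7.6112 m^3/h
  thickness = volume rate / (speed * 60 * width), i.e.
  thickness = throughput / (60 * speed * width * density) * 1000
  thickness = 19028 / (60 * 3.1 * 3.1 * 2500) * 1000 = 13.2 mm

13.2 mm


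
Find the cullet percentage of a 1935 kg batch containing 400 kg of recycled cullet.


Cullet ratio = (cullet mass / total batch mass) * 100
  Ratio = 400 / 1935 * 100 = 20.67%

20.67%


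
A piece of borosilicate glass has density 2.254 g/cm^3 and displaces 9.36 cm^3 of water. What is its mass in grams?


Rearrange rho = m / V:
  m = rho * V
  m = 2.254 * 9.36 = 21.097 g

21.097 g


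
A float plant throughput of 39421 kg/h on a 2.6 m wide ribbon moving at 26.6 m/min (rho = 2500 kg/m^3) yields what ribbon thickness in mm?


Ribbon cross-section from mass balance:
  Volume rate = throughput / density = 39421 / 2500 = 15.7684 m^3/h
  thickness = volume rate / (speed * 60 * width), i.e.
  thickness = throughput / (60 * speed * width * density) * 1000
  thickness = 39421 / (60 * 26.6 * 2.6 * 2500) * 1000 = 3.8 mm

3.8 mm


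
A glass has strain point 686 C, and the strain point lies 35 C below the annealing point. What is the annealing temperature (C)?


T_anneal = T_strain + gap:
  T_anneal = 686 + 35 = 721 C

721 C


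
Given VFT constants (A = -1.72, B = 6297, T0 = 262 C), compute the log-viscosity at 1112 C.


VFT equation: log(eta) = A + B / (T - T0)
  T - T0 = 1112 - 262 = 850
  B / (T - T0) = 6297 / 850 = 7.408
  log(eta) = -1.72 + 7.408 = 5.688

5.688


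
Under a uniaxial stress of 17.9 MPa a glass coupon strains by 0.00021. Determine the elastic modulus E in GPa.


Young's modulus: E = stress / strain
  E = 17.9 MPa / 0.00021 = 85238.1 MPa
Convert to GPa: 85238.1 / 1000 = 85.24 GPa

85.24 GPa


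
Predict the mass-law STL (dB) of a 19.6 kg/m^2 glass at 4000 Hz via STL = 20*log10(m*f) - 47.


Mass law: STL = 20 * log10(m * f) - 47
  m * f = 19.6 * 4000 = 78400
  log10(78400) = 4.89432
  STL = 20 * 4.89432 - 47 = 97.8864 - 47 = 50.9 dB

50.9 dB


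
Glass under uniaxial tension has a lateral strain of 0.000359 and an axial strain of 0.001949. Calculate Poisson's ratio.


Poisson's ratio: nu = lateral strain / axial strain
  nu = 0.000359 / 0.001949 = 0.1842

0.1842


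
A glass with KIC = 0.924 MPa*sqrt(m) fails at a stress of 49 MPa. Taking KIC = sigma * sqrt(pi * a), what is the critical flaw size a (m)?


Rearrange KIC = sigma * sqrt(pi * a):
  sqrt(pi * a) = KIC / sigma
  sqrt(pi * a) = 0.924 / 49 = 0.018857
  a = (KIC / sigma)^2 / pi
  a = 0.018857^2 / pi = 0.0001132 m

0.0001132 m


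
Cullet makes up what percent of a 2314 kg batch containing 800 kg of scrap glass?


Cullet ratio = (cullet mass / total batch mass) * 100
  Ratio = 800 / 2314 * 100 = 34.57%

34.57%


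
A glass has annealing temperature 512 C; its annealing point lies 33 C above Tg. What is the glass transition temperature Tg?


Rearrange T_anneal = Tg + offset for Tg:
  Tg = T_anneal - offset = 512 - 33 = 479 C

479 C


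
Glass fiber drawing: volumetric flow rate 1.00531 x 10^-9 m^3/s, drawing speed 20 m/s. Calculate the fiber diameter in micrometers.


Cross-sectional area from continuity:
  A = Q / v = 1.00531 x 10^-9 / 20 = 5.02655 x 10^-11 m^2
Diameter from circular cross-section:
  d = sqrt(4A / pi) * 10^6 (m -> um)
  d = sqrt(4 * 5.02655 x 10^-11 / pi) * 10^6 = 8.0 um

8.0 um


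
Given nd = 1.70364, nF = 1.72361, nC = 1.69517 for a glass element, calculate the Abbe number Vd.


Abbe number formula: Vd = (nd - 1) / (nF - nC)
  nd - 1 = 1.70364 - 1 = 0.70364
  nF - nC = 1.72361 - 1.69517 = 0.02844
  Vd = 0.70364 / 0.02844 = 24.74

24.74


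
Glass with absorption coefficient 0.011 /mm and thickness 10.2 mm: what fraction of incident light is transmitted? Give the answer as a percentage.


Beer-Lambert law: T = exp(-alpha * thickness)
  exponent = -0.011 * 10.2 = -0.1122
  T = exp(-0.1122) = 0.8939
  Percentage = 0.8939 * 100 = 89.39%

89.39%


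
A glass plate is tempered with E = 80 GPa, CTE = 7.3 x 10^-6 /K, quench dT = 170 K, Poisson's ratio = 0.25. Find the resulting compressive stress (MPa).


Tempering stress: sigma = E * alpha * dT / (1 - nu)
  E (MPa) = 80 * 1000 = 80000
  Numerator = 80000 * (7.3 x 10^-6) * 170 = 99.28
  Denominator = 1 - 0.25 = 0.75
  sigma = 99.28 / 0.75 = 132.4 MPa

132.4 MPa


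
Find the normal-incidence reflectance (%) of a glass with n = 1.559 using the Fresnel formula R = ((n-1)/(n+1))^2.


Fresnel reflectance at normal incidence:
  R = ((n - 1)/(n + 1))^2
  (n - 1)/(n + 1) = (1.559 - 1)/(1.559 + 1) = 0.218445
  R = 0.218445^2 = 0.0477182
  R(%) = 0.0477182 * 100 = 4.772%

4.772%


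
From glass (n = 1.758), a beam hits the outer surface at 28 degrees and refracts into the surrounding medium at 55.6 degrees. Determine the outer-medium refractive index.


Apply Snell's law: n1 * sin(theta1) = n2 * sin(theta2)
  n2 = n1 * sin(theta1) / sin(theta2)
  sin(28) = 0.469472
  sin(55.6) = 0.825113
  n2 = 1.758 * 0.469472 / 0.825113 = 1.0003

1.0003


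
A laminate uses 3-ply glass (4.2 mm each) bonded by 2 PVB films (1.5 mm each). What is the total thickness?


Total thickness = glass contribution + PVB contribution
  Glass: 3 * 4.2 = 12.6 mm
  PVB: 2 * 1.5 = 3.0 mm
  Total = 12.6 + 3.0 = 15.6 mm

15.6 mm


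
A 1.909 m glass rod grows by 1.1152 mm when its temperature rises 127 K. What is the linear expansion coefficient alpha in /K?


Rearrange dL = alpha * L0 * dT for alpha:
  alpha = dL / (L0 * dT)
  alpha = (1.1152 / 1000) / (1.909 * 127) = 0.0000046 /K = 4.6 x 10^-6 /K

4.6 x 10^-6 /K


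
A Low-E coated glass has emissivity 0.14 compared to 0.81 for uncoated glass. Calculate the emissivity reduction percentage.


Percentage reduction = (1 - coated/uncoated) * 100
  Ratio = 0.14 / 0.81 = 0.1728
  Reduction = (1 - 0.1728) * 100 = 82.7%

82.7%


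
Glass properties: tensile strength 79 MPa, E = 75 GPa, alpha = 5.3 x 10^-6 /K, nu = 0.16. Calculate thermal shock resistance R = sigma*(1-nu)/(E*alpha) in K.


Thermal shock resistance: R = sigma * (1 - nu) / (E * alpha)
  Numerator = 79 * (1 - 0.16) = 66.36
  Denominator = 75 * 1000 * (5.3 x 10^-6) = 0.3975
  R = 66.36 / 0.3975 = 166.9 K

166.9 K


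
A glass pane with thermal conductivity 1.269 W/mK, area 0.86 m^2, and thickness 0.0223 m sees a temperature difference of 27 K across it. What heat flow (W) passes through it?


Fourier's law: Q = k * A * dT / t
  Q = 1.269 * 0.86 * 27 / 0.0223
  Q = 29.46618 / 0.0223 = 1321.4 W

1321.4 W


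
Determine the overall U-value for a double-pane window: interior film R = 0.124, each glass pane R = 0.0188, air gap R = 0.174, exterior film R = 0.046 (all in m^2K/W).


Total thermal resistance (series):
  R_total = R_in + R_glass + R_air + R_glass + R_out
  R_total = 0.124 + 0.0188 + 0.174 + 0.0188 + 0.046 = 0.3816 m^2K/W
U-value = 1 / R_total = 1 / 0.3816 = 2.621 W/m^2K

2.621 W/m^2K


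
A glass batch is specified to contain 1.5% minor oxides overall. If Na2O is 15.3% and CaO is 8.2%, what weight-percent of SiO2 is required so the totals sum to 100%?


Known pieces sum to 100%:
  SiO2 = 100 - (others + Na2O + CaO)
  SiO2 = 100 - (1.5 + 15.3 + 8.2) = 75.0%

75.0%


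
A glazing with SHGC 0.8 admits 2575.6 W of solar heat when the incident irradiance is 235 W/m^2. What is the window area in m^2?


Rearrange Q = Area * SHGC * Irradiance:
  Area = Q / (SHGC * Irradiance)
  Area = 2575.6 / (0.8 * 235) = 13.7 m^2

13.7 m^2


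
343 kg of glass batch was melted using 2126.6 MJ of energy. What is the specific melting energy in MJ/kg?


Rearrange E = m * s for s:
  s = E / m
  s = 2126.6 / 343 = 6.2 MJ/kg

6.2 MJ/kg


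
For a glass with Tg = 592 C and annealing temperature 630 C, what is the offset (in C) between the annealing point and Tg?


Offset = T_anneal - Tg:
  offset = 630 - 592 = 38 C

38 C


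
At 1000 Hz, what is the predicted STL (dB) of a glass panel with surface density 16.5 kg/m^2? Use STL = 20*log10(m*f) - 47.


Mass law: STL = 20 * log10(m * f) - 47
  m * f = 16.5 * 1000 = 16500
  log10(16500) = 4.21748
  STL = 20 * 4.21748 - 47 = 84.3496 - 47 = 37.3 dB

37.3 dB


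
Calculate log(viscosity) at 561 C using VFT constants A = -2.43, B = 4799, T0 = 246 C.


VFT equation: log(eta) = A + B / (T - T0)
  T - T0 = 561 - 246 = 315
  B / (T - T0) = 4799 / 315 = 15.235
  log(eta) = -2.43 + 15.235 = 12.805

12.805


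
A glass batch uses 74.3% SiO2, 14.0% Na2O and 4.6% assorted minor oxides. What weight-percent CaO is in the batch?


Pieces sum to 100%:
  CaO = 100 - (SiO2 + Na2O + others)
  CaO = 100 - (74.3 + 14.0 + 4.6) = 7.1%

7.1%


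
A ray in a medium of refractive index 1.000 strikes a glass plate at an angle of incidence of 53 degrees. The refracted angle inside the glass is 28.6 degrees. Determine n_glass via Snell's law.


Apply Snell's law: n1 * sin(theta1) = n2 * sin(theta2)
  n2 = n1 * sin(theta1) / sin(theta2)
  sin(53) = 0.798636
  sin(28.6) = 0.478692
  n2 = 1.000 * 0.798636 / 0.478692 = 1.6684

1.6684


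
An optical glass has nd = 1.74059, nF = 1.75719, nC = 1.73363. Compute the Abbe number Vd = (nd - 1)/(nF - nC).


Abbe number formula: Vd = (nd - 1) / (nF - nC)
  nd - 1 = 1.74059 - 1 = 0.74059
  nF - nC = 1.75719 - 1.73363 = 0.02356
  Vd = 0.74059 / 0.02356 = 31.43

31.43


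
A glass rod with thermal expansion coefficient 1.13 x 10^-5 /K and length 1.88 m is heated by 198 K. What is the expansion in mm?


Thermal expansion formula: dL = alpha * L0 * dT
  dL = (1.13 x 10^-5) * 1.88 * 198 = 0.00420631 m
Convert to mm: 0.00420631 * 1000 = 4.2063 mm

4.2063 mm
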